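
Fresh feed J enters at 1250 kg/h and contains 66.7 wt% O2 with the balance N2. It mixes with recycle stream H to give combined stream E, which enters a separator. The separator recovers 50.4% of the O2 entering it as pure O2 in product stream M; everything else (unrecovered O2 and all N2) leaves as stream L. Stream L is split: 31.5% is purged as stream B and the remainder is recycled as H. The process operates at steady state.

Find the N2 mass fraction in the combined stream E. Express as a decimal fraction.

N2 enters only via J and leaves only via the purge: 1250×0.333 = 0.315×(N2 in L), and the separator passes all N2, so N2 in E = N2 in L = 1321.4 kg/h.
O2 in E: m_A = 1250×0.667 + (1−0.315)·(1−0.504)·m_A, so m_A = 833.75/0.6602 = 1262.8 kg/h.
E = 1262.8 + 1321.4 = 2584.2 kg/h.
N2 fraction in E = 1321.4/2584.2 = 0.511.

0.511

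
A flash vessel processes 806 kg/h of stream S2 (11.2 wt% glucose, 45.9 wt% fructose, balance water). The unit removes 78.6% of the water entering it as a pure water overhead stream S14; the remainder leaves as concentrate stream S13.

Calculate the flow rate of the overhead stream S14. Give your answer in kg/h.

271.8 kg/h

water entering = 806×0.429 = 345.77 kg/h; overhead removed = 0.786×345.77 = 271.78 kg/h.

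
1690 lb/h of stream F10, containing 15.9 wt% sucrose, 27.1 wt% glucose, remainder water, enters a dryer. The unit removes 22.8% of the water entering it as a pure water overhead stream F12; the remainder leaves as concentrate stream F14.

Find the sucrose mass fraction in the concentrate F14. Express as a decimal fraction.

sucrose is not removed: 1690×0.159 = 268.71 lb/h of sucrose enters F14.
water entering = 1690×0.570 = 963.3 lb/h; overhead removed = 0.228×963.3 = 219.63 lb/h.
Concentrate = 1690 − 219.63 = 1470.4 lb/h.
Mass fraction = 268.71/1470.4 = 0.183.

0.183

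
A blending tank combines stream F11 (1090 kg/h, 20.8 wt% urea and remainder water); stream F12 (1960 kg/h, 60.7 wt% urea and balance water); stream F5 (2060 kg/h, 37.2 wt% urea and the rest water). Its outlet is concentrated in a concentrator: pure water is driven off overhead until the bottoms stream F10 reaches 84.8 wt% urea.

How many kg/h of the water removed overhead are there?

urea entering = 1090×0.208 + 1960×0.607 + 2060×0.372 = 2182.8 kg/h.
All urea reports to F10, so F10 = 2182.8/0.848 = 2574 kg/h.
Total feed = 5110 kg/h; overhead = 5110 − 2574 = 2536 kg/h.

2536 kg/h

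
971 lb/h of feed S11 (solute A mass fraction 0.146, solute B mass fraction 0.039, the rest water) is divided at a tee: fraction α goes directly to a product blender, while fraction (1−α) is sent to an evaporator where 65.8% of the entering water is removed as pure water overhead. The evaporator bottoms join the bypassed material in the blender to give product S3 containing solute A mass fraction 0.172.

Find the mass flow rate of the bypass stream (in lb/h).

All 971×0.146 = 141.77 lb/h of solute A reaches S3, so S3 = 141.77/0.172 = 824.22 lb/h and vapour = 146.78 lb/h.
The evaporator receives (1−α)·971 of feed at 0.815 water and removes 0.658 of that water:
0.658×0.815×(1−α)×971 = 146.78
(1−α) = 146.78/520.72 = 0.2819;  α = 0.7181.
Bypass flow = 0.7181×971 = 697.3 lb/h.

697.3 lb/h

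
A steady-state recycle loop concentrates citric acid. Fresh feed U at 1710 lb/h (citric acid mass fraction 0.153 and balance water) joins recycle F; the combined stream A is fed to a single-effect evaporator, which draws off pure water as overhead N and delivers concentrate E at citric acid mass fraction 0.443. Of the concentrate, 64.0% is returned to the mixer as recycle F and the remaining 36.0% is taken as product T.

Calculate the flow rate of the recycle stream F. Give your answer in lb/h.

Overall citric acid balance (none leaves overhead): citric acid in fresh feed = citric acid in product, i.e. 1710×0.153 = (1−0.640)·E·0.443.
E = 261.63/(0.443×0.360) = 1640.5 lb/h.
Recycle F = 0.640×1640.5 = 1049.9 lb/h.

1050 lb/h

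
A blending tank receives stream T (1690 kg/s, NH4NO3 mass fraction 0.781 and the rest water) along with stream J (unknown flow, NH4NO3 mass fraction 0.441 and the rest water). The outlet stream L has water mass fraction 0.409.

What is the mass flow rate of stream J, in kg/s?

2141 kg/s

Let J be the unknown flow. Total out = 1690 + J.
water balance: 370.11 + 0.559·J = 0.409·(1690 + J)
(0.559 − 0.409)·J = 0.409×1690 − 370.11 = 321.1
J = 321.1 / 0.150 = 2140.7 kg/s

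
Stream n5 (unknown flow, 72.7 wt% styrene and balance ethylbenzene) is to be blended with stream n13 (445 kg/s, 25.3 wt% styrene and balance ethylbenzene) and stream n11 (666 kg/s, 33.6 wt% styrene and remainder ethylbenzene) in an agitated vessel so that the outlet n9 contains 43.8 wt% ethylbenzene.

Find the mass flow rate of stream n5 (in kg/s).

1746 kg/s

Let n5 be the unknown flow. Total out = 1111 + n5.
ethylbenzene balance: 774.64 + 0.273·n5 = 0.438·(1111 + n5)
(0.273 − 0.438)·n5 = 0.438×1111 − 774.64 = -288.02
n5 = -288.02 / -0.165 = 1745.6 kg/s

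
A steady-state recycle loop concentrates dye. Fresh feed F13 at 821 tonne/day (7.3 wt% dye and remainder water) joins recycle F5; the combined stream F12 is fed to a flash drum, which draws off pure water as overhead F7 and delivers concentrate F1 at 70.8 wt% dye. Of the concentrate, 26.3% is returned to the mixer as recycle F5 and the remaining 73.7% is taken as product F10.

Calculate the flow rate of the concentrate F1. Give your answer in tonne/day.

114.9 tonne/day

Overall dye balance (none leaves overhead): dye in fresh feed = dye in product, i.e. 821×0.073 = (1−0.263)·F1·0.708.
F1 = 59.933/(0.708×0.737) = 114.86 tonne/day.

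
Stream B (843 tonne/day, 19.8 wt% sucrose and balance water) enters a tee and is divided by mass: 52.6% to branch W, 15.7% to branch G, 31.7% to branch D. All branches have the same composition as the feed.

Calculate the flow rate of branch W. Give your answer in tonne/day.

Branch W flow = 0.526×843 = 443.42 tonne/day.

443.4 tonne/day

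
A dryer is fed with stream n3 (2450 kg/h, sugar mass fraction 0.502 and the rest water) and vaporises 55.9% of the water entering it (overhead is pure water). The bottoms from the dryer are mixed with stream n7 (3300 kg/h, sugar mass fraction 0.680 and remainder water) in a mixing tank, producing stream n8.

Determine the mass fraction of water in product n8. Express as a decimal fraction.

Vapour removed = 0.559×0.498×2450 = 682.04 kg/h; concentrate = 1768 kg/h.
water reaching the mixer = 538.06 (from concentrate) + 3300×0.320 = 1594.1 kg/h.
Product flow = 1768 + 3300 = 5068 kg/h; water fraction = 0.315.

0.315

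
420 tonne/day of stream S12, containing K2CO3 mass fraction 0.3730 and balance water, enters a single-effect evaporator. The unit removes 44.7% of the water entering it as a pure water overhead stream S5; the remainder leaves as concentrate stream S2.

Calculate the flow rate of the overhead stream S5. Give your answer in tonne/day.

117.7 tonne/day

water entering = 420×0.627 = 263.34 tonne/day; overhead removed = 0.447×263.34 = 117.71 tonne/day.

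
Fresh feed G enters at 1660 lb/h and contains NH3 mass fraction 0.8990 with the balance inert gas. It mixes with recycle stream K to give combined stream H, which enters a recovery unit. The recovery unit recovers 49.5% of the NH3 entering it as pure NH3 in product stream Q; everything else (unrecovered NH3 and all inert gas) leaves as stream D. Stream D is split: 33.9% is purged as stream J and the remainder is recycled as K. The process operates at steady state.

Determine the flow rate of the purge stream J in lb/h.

551.2 lb/h

inert gas enters only via G and leaves only via the purge: 1660×0.101 = 0.339×(inert gas in D), and the recovery unit passes all inert gas, so inert gas in H = inert gas in D = 494.57 lb/h.
NH3 in H: m_A = 1660×0.899 + (1−0.339)·(1−0.495)·m_A, so m_A = 1492.3/0.6662 = 2240.1 lb/h.
D = (1−0.495)×2240.1 + 494.57 = 1625.8 lb/h.
Purge J = 0.339×1625.8 = 551.15 lb/h.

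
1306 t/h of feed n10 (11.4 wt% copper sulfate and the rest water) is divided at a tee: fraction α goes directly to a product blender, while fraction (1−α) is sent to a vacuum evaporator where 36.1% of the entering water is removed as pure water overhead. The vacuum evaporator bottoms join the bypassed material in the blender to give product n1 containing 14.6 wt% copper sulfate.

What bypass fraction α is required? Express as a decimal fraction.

All 1306×0.114 = 148.88 t/h of copper sulfate reaches n1, so n1 = 148.88/0.146 = 1019.8 t/h and vapour = 286.25 t/h.
The evaporator receives (1−α)·1306 of feed at 0.886 water and removes 0.361 of that water:
0.361×0.886×(1−α)×1306 = 286.25
(1−α) = 286.25/417.72 = 0.6853;  α = 0.3147.

0.315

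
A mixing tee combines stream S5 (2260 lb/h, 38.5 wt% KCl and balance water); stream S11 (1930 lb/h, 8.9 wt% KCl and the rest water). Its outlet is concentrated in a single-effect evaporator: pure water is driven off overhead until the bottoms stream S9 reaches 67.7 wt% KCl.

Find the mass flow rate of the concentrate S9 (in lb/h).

KCl entering = 2260×0.385 + 1930×0.089 = 1041.9 lb/h.
All KCl reports to S9, so S9 = 1041.9/0.677 = 1539 lb/h.

1539 lb/h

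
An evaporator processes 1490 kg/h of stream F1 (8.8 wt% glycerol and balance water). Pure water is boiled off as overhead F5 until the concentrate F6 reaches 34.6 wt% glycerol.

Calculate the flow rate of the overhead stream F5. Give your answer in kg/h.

glycerol is conserved: 1490×0.088 = 131.12 kg/h all reports to the concentrate.
Concentrate = 131.12/(target fraction) = 378.96 kg/h.
Overhead = 1490 − 378.96 = 1111 kg/h.

1111 kg/h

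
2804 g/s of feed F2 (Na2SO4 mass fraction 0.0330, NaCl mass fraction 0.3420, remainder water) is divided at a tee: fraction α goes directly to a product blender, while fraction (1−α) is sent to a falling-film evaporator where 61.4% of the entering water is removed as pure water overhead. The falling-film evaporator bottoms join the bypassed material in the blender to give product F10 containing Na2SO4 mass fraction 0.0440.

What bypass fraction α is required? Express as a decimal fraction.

0.349

All 2804×0.033 = 92.532 g/s of Na2SO4 reaches F10, so F10 = 92.532/0.044 = 2103 g/s and vapour = 701 g/s.
The evaporator receives (1−α)·2804 of feed at 0.625 water and removes 0.614 of that water:
0.614×0.625×(1−α)×2804 = 701
(1−α) = 701/1076 = 0.6515;  α = 0.3485.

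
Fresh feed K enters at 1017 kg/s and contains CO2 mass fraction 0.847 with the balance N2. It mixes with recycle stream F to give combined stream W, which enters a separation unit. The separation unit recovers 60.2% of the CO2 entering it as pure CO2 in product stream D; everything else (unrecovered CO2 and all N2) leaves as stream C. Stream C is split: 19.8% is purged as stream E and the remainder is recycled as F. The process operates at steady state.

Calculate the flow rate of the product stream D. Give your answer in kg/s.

CO2 in W: m_A = 1017×0.847 + (1−0.198)·(1−0.602)·m_A, so m_A = 861.4/0.6808 = 1265.3 kg/s.
Product D = 0.602×1265.3 = 761.69 kg/s.

761.7 kg/s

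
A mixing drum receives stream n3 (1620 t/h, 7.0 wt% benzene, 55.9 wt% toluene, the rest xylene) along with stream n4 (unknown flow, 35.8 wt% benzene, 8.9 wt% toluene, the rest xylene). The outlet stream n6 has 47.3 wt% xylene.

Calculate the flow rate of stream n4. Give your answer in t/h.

2065 t/h

Let n4 be the unknown flow. Total out = 1620 + n4.
xylene balance: 601.02 + 0.553·n4 = 0.473·(1620 + n4)
(0.553 − 0.473)·n4 = 0.473×1620 − 601.02 = 165.24
n4 = 165.24 / 0.080 = 2065.5 t/h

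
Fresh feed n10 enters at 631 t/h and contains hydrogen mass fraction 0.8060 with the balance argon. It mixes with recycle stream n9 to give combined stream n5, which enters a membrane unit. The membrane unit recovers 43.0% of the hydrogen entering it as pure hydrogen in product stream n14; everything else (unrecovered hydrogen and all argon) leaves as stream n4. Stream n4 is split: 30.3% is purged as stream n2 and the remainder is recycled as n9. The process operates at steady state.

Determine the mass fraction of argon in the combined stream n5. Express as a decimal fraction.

argon enters only via n10 and leaves only via the purge: 631×0.194 = 0.303×(argon in n4), and the membrane unit passes all argon, so argon in n5 = argon in n4 = 404.01 t/h.
hydrogen in n5: m_A = 631×0.806 + (1−0.303)·(1−0.430)·m_A, so m_A = 508.59/0.6027 = 843.83 t/h.
n5 = 843.83 + 404.01 = 1247.8 t/h.
argon fraction in n5 = 404.01/1247.8 = 0.3238.

0.3238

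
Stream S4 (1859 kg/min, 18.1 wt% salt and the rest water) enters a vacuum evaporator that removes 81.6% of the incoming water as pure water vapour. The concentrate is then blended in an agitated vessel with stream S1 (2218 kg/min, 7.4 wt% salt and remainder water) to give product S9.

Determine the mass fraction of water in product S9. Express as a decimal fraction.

0.823

Vapour removed = 0.816×0.819×1859 = 1242.4 kg/min; concentrate = 616.62 kg/min.
water reaching the mixer = 280.14 (from concentrate) + 2218×0.926 = 2334 kg/min.
Product flow = 616.62 + 2218 = 2834.6 kg/min; water fraction = 0.823.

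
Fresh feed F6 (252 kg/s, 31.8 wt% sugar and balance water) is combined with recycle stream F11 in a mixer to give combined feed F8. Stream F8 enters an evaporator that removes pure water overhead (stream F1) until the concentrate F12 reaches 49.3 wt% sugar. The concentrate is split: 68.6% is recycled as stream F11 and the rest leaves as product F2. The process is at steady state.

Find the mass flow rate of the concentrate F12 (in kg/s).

517.7 kg/s

Overall sugar balance (none leaves overhead): sugar in fresh feed = sugar in product, i.e. 252×0.318 = (1−0.686)·F12·0.493.
F12 = 80.136/(0.493×0.314) = 517.67 kg/s.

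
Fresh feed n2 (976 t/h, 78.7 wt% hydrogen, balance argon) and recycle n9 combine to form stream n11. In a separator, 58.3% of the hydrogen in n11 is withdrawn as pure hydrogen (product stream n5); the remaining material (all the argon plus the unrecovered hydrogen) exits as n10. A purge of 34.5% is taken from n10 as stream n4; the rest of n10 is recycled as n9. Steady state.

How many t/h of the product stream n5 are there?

hydrogen in n11: m_A = 976×0.787 + (1−0.345)·(1−0.583)·m_A, so m_A = 768.11/0.7269 = 1056.7 t/h.
Product n5 = 0.583×1056.7 = 616.08 t/h.

616.1 t/h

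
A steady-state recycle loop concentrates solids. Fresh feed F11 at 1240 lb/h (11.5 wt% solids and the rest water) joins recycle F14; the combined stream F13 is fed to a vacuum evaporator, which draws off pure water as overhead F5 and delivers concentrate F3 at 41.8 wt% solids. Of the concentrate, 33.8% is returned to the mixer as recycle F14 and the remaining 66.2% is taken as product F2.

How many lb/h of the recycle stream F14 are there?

Overall solids balance (none leaves overhead): solids in fresh feed = solids in product, i.e. 1240×0.115 = (1−0.338)·F3·0.418.
F3 = 142.6/(0.418×0.662) = 515.33 lb/h.
Recycle F14 = 0.338×515.33 = 174.18 lb/h.

174.2 lb/h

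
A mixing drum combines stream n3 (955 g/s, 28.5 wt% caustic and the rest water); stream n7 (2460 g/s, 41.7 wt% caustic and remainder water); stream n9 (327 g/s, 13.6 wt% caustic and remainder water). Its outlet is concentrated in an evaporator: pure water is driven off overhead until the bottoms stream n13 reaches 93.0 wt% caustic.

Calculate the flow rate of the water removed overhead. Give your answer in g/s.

caustic entering = 955×0.285 + 2460×0.417 + 327×0.136 = 1342.5 g/s.
All caustic reports to n13, so n13 = 1342.5/0.930 = 1443.5 g/s.
Total feed = 3742 g/s; overhead = 3742 − 1443.5 = 2298.5 g/s.

2298 g/s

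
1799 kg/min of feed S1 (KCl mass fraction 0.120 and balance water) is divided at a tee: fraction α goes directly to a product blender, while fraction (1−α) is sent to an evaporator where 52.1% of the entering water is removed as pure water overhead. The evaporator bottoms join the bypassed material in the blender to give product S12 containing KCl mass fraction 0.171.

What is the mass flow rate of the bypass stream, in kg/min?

All 1799×0.120 = 215.88 kg/min of KCl reaches S12, so S12 = 215.88/0.171 = 1262.5 kg/min and vapour = 536.54 kg/min.
The evaporator receives (1−α)·1799 of feed at 0.880 water and removes 0.521 of that water:
0.521×0.880×(1−α)×1799 = 536.54
(1−α) = 536.54/824.81 = 0.6505;  α = 0.3495.
Bypass flow = 0.3495×1799 = 628.73 kg/min.

628.7 kg/min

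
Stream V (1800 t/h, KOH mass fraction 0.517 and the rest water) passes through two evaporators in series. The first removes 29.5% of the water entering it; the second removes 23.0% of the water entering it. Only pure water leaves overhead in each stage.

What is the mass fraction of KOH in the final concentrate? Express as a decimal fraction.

water in feed = 1800×0.483 = 869.4 t/h.
After stage 1: water left = (1−0.295)×869.4 = 612.93; stream total = 1543.5 t/h.
After stage 2: water left = (1−0.230)×612.93 = 471.95; final concentrate = 1402.6 t/h.
KOH fraction = 930.6/1402.6 = 0.664.

0.664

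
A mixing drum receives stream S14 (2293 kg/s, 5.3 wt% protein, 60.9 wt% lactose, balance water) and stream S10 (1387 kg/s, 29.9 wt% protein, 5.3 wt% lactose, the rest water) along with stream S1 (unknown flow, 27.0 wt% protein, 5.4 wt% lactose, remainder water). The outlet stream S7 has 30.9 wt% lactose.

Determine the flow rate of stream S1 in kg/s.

1305 kg/s

Let S1 be the unknown flow. Total out = 3680 + S1.
lactose balance: 1469.9 + 0.054·S1 = 0.309·(3680 + S1)
(0.054 − 0.309)·S1 = 0.309×3680 − 1469.9 = -332.83
S1 = -332.83 / -0.255 = 1305.2 kg/s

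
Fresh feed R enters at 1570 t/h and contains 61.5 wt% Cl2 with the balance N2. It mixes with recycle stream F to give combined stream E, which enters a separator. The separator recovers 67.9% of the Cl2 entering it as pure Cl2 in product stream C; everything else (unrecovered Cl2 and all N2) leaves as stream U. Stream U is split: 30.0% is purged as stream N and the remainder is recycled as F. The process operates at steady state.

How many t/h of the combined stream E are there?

N2 enters only via R and leaves only via the purge: 1570×0.385 = 0.300×(N2 in U), and the separator passes all N2, so N2 in E = N2 in U = 2014.8 t/h.
Cl2 in E: m_A = 1570×0.615 + (1−0.300)·(1−0.679)·m_A, so m_A = 965.55/0.7753 = 1245.4 t/h.
E = 1245.4 + 2014.8 = 3260.2 t/h.

3260 t/h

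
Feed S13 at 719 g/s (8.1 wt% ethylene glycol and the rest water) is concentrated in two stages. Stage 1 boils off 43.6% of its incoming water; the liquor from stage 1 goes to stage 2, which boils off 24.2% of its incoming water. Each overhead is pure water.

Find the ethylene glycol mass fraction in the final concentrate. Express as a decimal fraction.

water in feed = 719×0.919 = 660.76 g/s.
After stage 1: water left = (1−0.436)×660.76 = 372.67; stream total = 430.91 g/s.
After stage 2: water left = (1−0.242)×372.67 = 282.48; final concentrate = 340.72 g/s.
ethylene glycol fraction = 58.239/340.72 = 0.171.

0.171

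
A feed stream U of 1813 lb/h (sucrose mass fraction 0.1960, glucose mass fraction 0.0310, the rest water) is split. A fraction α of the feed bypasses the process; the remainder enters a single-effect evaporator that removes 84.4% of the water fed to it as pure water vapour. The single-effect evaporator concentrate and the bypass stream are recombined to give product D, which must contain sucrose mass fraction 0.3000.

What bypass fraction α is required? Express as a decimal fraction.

0.469

All 1813×0.196 = 355.35 lb/h of sucrose reaches D, so D = 355.35/0.300 = 1184.5 lb/h and vapour = 628.51 lb/h.
The evaporator receives (1−α)·1813 of feed at 0.773 water and removes 0.844 of that water:
0.844×0.773×(1−α)×1813 = 628.51
(1−α) = 628.51/1182.8 = 0.5314;  α = 0.4686.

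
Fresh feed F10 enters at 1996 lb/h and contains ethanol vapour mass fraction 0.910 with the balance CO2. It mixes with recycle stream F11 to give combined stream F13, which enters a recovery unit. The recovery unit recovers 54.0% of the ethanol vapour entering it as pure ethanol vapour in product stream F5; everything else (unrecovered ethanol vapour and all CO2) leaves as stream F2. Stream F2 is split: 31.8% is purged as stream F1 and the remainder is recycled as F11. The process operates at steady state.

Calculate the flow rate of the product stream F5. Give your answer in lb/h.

1429 lb/h

ethanol vapour in F13: m_A = 1996×0.910 + (1−0.318)·(1−0.540)·m_A, so m_A = 1816.4/0.6863 = 2646.7 lb/h.
Product F5 = 0.540×2646.7 = 1429.2 lb/h.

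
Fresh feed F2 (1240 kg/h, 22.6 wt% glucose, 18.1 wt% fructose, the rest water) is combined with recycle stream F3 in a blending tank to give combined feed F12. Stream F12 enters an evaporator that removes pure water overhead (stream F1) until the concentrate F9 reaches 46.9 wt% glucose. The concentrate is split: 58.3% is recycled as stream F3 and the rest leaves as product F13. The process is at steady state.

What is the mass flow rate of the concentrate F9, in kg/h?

Overall glucose balance (none leaves overhead): glucose in fresh feed = glucose in product, i.e. 1240×0.226 = (1−0.583)·F9·0.469.
F9 = 280.24/(0.469×0.417) = 1432.9 kg/h.

1433 kg/h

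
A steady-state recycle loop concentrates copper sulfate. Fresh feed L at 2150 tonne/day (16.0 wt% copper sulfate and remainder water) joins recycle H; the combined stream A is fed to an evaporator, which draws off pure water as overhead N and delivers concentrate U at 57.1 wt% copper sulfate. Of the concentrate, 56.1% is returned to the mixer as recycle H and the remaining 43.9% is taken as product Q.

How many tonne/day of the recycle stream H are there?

Overall copper sulfate balance (none leaves overhead): copper sulfate in fresh feed = copper sulfate in product, i.e. 2150×0.160 = (1−0.561)·U·0.571.
U = 344/(0.571×0.439) = 1372.3 tonne/day.
Recycle H = 0.561×1372.3 = 769.88 tonne/day.

769.9 tonne/day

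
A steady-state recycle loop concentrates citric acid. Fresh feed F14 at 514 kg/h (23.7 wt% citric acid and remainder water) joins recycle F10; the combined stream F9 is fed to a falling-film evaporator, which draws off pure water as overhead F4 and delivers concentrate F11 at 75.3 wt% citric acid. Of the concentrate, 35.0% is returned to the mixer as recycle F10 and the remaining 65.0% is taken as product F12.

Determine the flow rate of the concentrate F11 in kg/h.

Overall citric acid balance (none leaves overhead): citric acid in fresh feed = citric acid in product, i.e. 514×0.237 = (1−0.350)·F11·0.753.
F11 = 121.82/(0.753×0.650) = 248.89 kg/h.

248.9 kg/h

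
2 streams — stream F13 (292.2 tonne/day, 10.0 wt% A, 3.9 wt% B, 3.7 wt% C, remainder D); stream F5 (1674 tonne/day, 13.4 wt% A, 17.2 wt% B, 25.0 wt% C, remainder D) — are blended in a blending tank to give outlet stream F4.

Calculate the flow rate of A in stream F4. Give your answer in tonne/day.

A out = A in = 292.2×0.100 + 1674×0.134 = 253.54 tonne/day.

253.5 tonne/day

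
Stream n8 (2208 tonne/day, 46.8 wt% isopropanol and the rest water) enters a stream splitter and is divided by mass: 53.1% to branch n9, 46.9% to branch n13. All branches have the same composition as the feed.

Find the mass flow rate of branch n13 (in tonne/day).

1036 tonne/day

Branch n13 flow = 0.469×2208 = 1035.6 tonne/day.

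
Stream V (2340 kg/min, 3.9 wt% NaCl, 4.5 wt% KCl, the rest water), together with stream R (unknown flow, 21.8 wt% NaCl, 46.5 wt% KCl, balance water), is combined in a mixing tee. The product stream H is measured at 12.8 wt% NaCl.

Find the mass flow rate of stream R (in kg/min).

2314 kg/min

Let R be the unknown flow. Total out = 2340 + R.
NaCl balance: 91.26 + 0.218·R = 0.128·(2340 + R)
(0.218 − 0.128)·R = 0.128×2340 − 91.26 = 208.26
R = 208.26 / 0.090 = 2314 kg/min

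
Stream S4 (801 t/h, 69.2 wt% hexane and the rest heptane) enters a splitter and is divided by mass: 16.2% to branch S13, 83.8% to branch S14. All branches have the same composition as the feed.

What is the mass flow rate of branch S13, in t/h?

Branch S13 flow = 0.162×801 = 129.76 t/h.

129.8 t/h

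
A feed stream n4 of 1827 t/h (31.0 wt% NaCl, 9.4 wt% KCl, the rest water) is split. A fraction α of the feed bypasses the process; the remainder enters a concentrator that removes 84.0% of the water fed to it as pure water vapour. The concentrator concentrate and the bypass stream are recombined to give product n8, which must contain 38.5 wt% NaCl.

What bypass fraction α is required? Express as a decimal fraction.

All 1827×0.310 = 566.37 t/h of NaCl reaches n8, so n8 = 566.37/0.385 = 1471.1 t/h and vapour = 355.91 t/h.
The evaporator receives (1−α)·1827 of feed at 0.596 water and removes 0.840 of that water:
0.840×0.596×(1−α)×1827 = 355.91
(1−α) = 355.91/914.67 = 0.3891;  α = 0.6109.

0.611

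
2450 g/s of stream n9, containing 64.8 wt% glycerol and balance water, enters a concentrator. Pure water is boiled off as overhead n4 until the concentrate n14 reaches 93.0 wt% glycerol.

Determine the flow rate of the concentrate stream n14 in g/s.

glycerol is conserved: 2450×0.648 = 1587.6 g/s all reports to the concentrate.
Concentrate = 1587.6/(target fraction) = 1707.1 g/s.

1707 g/s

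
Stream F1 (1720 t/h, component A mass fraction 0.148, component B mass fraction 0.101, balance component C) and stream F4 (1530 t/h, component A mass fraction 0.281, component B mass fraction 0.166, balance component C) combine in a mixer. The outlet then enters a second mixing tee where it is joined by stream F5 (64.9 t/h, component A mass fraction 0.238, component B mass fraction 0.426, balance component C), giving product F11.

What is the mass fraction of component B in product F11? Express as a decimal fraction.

0.137

Overall, product flow = 3314.9 t/h.
component B in = 1720×0.101 + 1530×0.166 + 64.9×0.426 = 455.35 t/h.
component B fraction in F11 = 0.137.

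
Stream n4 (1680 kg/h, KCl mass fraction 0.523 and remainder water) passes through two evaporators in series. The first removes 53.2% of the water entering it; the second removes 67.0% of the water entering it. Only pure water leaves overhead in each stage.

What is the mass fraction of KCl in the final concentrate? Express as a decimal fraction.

water in feed = 1680×0.477 = 801.36 kg/h.
After stage 1: water left = (1−0.532)×801.36 = 375.04; stream total = 1253.7 kg/h.
After stage 2: water left = (1−0.670)×375.04 = 123.76; final concentrate = 1002.4 kg/h.
KCl fraction = 878.64/1002.4 = 0.877.

0.877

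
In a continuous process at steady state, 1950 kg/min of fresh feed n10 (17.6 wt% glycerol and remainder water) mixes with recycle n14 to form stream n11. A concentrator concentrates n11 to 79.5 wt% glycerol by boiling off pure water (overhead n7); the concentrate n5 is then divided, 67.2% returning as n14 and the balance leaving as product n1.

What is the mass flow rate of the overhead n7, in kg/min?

1518 kg/min

Overall glycerol balance (none leaves overhead): glycerol in fresh feed = glycerol in product, i.e. 1950×0.176 = (1−0.672)·n5·0.795.
n5 = 343.2/(0.795×0.328) = 1316.2 kg/min.
Recycle n14 = 0.672×1316.2 = 884.45 kg/min.
Combined feed n11 = 1950 + 884.45 = 2834.5 kg/min.
Overhead n7 = n11 − n5 = 2834.5 − 1316.2 = 1518.3 kg/min.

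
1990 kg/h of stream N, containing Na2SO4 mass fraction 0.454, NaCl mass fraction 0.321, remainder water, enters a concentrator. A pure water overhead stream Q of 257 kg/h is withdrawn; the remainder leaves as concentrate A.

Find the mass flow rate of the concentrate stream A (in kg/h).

Concentrate = 1990 − 257 = 1733 kg/h.

1733 kg/h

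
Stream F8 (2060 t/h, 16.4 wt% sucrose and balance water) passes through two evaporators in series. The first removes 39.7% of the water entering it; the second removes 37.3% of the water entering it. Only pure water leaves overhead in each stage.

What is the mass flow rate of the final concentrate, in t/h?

water in feed = 2060×0.836 = 1722.2 t/h.
After stage 1: water left = (1−0.397)×1722.2 = 1038.5; stream total = 1376.3 t/h.
After stage 2: water left = (1−0.373)×1038.5 = 651.12; final concentrate = 988.96 t/h.

989 t/h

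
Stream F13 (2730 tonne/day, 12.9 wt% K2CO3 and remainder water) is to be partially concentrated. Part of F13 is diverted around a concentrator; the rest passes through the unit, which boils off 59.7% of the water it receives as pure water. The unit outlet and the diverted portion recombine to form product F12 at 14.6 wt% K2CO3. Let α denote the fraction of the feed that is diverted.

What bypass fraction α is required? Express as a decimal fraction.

All 2730×0.129 = 352.17 tonne/day of K2CO3 reaches F12, so F12 = 352.17/0.146 = 2412.1 tonne/day and vapour = 317.88 tonne/day.
The evaporator receives (1−α)·2730 of feed at 0.871 water and removes 0.597 of that water:
0.597×0.871×(1−α)×2730 = 317.88
(1−α) = 317.88/1419.6 = 0.2239;  α = 0.7761.

0.776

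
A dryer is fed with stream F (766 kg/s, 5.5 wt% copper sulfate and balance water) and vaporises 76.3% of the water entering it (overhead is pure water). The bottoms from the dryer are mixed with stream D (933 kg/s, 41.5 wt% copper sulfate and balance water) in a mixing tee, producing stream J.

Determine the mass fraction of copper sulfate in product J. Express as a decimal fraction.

0.3744

Vapour removed = 0.763×0.945×766 = 552.31 kg/s; concentrate = 213.69 kg/s.
copper sulfate reaching the mixer = 42.13 (from concentrate) + 933×0.415 = 429.32 kg/s.
Product flow = 213.69 + 933 = 1146.7 kg/s; copper sulfate fraction = 0.3744.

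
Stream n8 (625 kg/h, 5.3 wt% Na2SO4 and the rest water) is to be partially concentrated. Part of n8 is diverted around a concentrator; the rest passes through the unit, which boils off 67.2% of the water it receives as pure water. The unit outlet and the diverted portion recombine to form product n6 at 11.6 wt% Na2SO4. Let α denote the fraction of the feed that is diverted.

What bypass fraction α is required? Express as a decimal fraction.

0.147

All 625×0.053 = 33.125 kg/h of Na2SO4 reaches n6, so n6 = 33.125/0.116 = 285.56 kg/h and vapour = 339.44 kg/h.
The evaporator receives (1−α)·625 of feed at 0.947 water and removes 0.672 of that water:
0.672×0.947×(1−α)×625 = 339.44
(1−α) = 339.44/397.74 = 0.8534;  α = 0.1466.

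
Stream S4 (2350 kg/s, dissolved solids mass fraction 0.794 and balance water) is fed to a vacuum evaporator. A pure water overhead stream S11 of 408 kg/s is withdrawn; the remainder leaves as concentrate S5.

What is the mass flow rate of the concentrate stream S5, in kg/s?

Concentrate = 2350 − 408 = 1942 kg/s.

1942 kg/s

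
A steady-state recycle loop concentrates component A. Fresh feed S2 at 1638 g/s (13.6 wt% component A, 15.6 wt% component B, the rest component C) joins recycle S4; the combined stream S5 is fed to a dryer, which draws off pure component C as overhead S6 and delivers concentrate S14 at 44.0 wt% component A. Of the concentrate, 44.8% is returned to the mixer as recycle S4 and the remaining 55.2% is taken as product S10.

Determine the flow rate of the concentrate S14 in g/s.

Overall component A balance (none leaves overhead): component A in fresh feed = component A in product, i.e. 1638×0.136 = (1−0.448)·S14·0.440.
S14 = 222.77/(0.440×0.552) = 917.19 g/s.

917.2 g/s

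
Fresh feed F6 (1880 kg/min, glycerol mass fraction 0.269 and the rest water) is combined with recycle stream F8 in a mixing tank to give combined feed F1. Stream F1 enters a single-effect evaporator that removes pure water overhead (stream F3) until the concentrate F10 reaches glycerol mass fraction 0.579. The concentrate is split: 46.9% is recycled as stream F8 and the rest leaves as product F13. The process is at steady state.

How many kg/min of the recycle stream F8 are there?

Overall glycerol balance (none leaves overhead): glycerol in fresh feed = glycerol in product, i.e. 1880×0.269 = (1−0.469)·F10·0.579.
F10 = 505.72/(0.579×0.531) = 1644.9 kg/min.
Recycle F8 = 0.469×1644.9 = 771.45 kg/min.

771.5 kg/min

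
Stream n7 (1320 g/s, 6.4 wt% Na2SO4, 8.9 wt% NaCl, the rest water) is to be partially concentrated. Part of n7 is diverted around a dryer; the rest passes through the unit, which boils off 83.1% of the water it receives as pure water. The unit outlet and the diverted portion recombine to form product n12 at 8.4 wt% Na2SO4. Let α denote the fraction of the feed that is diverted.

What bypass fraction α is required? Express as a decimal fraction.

All 1320×0.064 = 84.48 g/s of Na2SO4 reaches n12, so n12 = 84.48/0.084 = 1005.7 g/s and vapour = 314.29 g/s.
The evaporator receives (1−α)·1320 of feed at 0.847 water and removes 0.831 of that water:
0.831×0.847×(1−α)×1320 = 314.29
(1−α) = 314.29/929.09 = 0.3383;  α = 0.6617.

0.662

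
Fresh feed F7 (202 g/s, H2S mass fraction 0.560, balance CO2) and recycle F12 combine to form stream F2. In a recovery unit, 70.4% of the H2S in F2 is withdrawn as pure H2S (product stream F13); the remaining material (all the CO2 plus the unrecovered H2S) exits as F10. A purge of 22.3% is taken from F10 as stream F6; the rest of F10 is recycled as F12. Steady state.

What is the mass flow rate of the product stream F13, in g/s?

H2S in F2: m_A = 202×0.560 + (1−0.223)·(1−0.704)·m_A, so m_A = 113.12/0.7700 = 146.91 g/s.
Product F13 = 0.704×146.91 = 103.42 g/s.

103.4 g/s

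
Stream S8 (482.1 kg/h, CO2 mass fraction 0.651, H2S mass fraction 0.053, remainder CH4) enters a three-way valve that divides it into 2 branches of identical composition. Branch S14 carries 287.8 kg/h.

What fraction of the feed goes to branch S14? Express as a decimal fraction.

0.597

Fraction to S14 = 287.8/482.1 = 0.5970.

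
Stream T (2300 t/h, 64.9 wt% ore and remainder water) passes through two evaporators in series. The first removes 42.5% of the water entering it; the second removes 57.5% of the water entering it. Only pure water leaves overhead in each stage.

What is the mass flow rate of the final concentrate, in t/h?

water in feed = 2300×0.351 = 807.3 t/h.
After stage 1: water left = (1−0.425)×807.3 = 464.2; stream total = 1956.9 t/h.
After stage 2: water left = (1−0.575)×464.2 = 197.28; final concentrate = 1690 t/h.

1690 t/h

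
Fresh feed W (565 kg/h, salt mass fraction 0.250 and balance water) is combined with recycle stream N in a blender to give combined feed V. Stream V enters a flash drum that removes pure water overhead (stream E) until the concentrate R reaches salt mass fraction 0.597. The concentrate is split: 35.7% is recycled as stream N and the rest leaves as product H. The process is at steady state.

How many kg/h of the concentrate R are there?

Overall salt balance (none leaves overhead): salt in fresh feed = salt in product, i.e. 565×0.250 = (1−0.357)·R·0.597.
R = 141.25/(0.597×0.643) = 367.96 kg/h.

368 kg/h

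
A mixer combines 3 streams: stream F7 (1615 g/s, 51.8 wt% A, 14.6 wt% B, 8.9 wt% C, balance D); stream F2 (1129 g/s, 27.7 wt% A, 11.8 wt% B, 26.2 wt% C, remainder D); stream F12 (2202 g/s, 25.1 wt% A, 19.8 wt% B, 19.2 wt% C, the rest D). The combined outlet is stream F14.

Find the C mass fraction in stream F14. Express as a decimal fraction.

Total flow out = 1615 + 1129 + 2202 = 4946 g/s.
C in = 1615×0.089 + 1129×0.262 + 2202×0.192 = 862.32 g/s.
C mass fraction in F14 = 862.32/4946 = 0.174.

0.174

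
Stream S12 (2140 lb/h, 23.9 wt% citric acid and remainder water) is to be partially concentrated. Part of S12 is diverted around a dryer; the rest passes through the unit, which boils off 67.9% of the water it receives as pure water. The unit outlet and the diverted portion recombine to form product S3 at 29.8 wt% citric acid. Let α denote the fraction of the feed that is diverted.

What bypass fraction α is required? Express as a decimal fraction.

All 2140×0.239 = 511.46 lb/h of citric acid reaches S3, so S3 = 511.46/0.298 = 1716.3 lb/h and vapour = 423.69 lb/h.
The evaporator receives (1−α)·2140 of feed at 0.761 water and removes 0.679 of that water:
0.679×0.761×(1−α)×2140 = 423.69
(1−α) = 423.69/1105.8 = 0.3832;  α = 0.6168.

0.617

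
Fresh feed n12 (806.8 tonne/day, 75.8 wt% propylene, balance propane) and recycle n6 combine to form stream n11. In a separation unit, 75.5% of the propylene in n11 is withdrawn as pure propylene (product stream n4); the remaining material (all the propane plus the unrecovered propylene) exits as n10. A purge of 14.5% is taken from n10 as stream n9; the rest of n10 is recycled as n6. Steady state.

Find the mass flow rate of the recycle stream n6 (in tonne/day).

propane enters only via n12 and leaves only via the purge: 806.8×0.242 = 0.145×(propane in n10), and the separation unit passes all propane, so propane in n11 = propane in n10 = 1346.5 tonne/day.
propylene in n11: m_A = 806.8×0.758 + (1−0.145)·(1−0.755)·m_A, so m_A = 611.55/0.7905 = 773.61 tonne/day.
n10 = (1−0.755)×773.61 + 1346.5 = 1536.1 tonne/day.
Recycle n6 = (1−0.145)×1536.1 = 1313.3 tonne/day.

1313 tonne/day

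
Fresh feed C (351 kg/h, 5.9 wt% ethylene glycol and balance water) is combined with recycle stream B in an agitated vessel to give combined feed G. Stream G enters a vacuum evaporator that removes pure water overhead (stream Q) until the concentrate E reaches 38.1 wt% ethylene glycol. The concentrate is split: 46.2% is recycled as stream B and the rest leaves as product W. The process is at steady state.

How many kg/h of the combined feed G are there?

397.7 kg/h

Overall ethylene glycol balance (none leaves overhead): ethylene glycol in fresh feed = ethylene glycol in product, i.e. 351×0.059 = (1−0.462)·E·0.381.
E = 20.709/(0.381×0.538) = 101.03 kg/h.
Recycle B = 0.462×101.03 = 46.676 kg/h.
Combined feed G = 351 + 46.676 = 397.68 kg/h.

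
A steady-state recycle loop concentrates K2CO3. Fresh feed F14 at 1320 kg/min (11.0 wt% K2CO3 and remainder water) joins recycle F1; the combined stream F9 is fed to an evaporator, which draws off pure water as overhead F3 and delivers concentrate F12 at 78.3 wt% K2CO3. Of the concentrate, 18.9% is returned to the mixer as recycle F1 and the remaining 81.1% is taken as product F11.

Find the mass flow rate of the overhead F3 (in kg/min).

1135 kg/min

Overall K2CO3 balance (none leaves overhead): K2CO3 in fresh feed = K2CO3 in product, i.e. 1320×0.110 = (1−0.189)·F12·0.783.
F12 = 145.2/(0.783×0.811) = 228.66 kg/min.
Recycle F1 = 0.189×228.66 = 43.216 kg/min.
Combined feed F9 = 1320 + 43.216 = 1363.2 kg/min.
Overhead F3 = F9 − F12 = 1363.2 − 228.66 = 1134.6 kg/min.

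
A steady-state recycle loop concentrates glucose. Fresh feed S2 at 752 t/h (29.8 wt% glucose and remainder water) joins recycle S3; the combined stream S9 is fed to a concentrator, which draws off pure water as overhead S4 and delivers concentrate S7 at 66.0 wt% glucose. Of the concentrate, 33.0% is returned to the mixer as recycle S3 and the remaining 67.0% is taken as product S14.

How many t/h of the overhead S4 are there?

412.5 t/h

Overall glucose balance (none leaves overhead): glucose in fresh feed = glucose in product, i.e. 752×0.298 = (1−0.330)·S7·0.660.
S7 = 224.1/(0.660×0.670) = 506.78 t/h.
Recycle S3 = 0.330×506.78 = 167.24 t/h.
Combined feed S9 = 752 + 167.24 = 919.24 t/h.
Overhead S4 = S9 − S7 = 919.24 − 506.78 = 412.46 t/h.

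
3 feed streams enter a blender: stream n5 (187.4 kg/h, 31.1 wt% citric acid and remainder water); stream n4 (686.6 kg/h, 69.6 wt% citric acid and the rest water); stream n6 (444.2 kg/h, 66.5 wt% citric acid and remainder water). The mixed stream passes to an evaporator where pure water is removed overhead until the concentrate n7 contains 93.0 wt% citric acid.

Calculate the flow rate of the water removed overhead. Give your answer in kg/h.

citric acid entering = 187.4×0.311 + 686.6×0.696 + 444.2×0.665 = 831.55 kg/h.
All citric acid reports to n7, so n7 = 831.55/0.930 = 894.14 kg/h.
Total feed = 1318.2 kg/h; overhead = 1318.2 − 894.14 = 424.06 kg/h.

424.1 kg/h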